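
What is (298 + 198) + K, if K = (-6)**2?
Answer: 532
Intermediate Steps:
K = 36
(298 + 198) + K = (298 + 198) + 36 = 496 + 36 = 532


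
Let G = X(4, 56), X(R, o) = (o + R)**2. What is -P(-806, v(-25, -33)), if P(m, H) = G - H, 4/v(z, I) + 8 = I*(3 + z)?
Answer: -1292398/359 ≈ -3600.0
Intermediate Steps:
X(R, o) = (R + o)**2
G = 3600 (G = (4 + 56)**2 = 60**2 = 3600)
v(z, I) = 4/(-8 + I*(3 + z))
P(m, H) = 3600 - H
-P(-806, v(-25, -33)) = -(3600 - 4/(-8 + 3*(-33) - 33*(-25))) = -(3600 - 4/(-8 - 99 + 825)) = -(3600 - 4/718) = -(3600 - 1*2/359) = -(3600 - 2/359) = -1*1292398/359 = -1292398/359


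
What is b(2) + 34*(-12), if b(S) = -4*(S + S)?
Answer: -424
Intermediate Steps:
b(S) = -8*S
b(2) + 34*(-12) = -8*2 + 34*(-12) = -16 - 408 = -424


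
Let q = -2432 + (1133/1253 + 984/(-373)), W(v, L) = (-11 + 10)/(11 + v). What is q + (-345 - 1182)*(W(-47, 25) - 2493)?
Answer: 21336338091275/5608428 ≈ 3.8043e+6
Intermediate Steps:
W(v, L) = -1/(11 + v)
q = -1137451751/467369 (q = -2432 + (1133*(1/1253) + 984*(-1/373)) = -2432 + (1133/1253 - 984/373) = -2432 - 810343/467369 = -1137451751/467369 ≈ -2433.7)
q + (-345 - 1182)*(W(-47, 25) - 2493) = -1137451751/467369 + (-345 - 1182)*(-1/(11 - 47) - 2493) = -1137451751/467369 - 1527*(-1/(-36) - 2493) = -1137451751/467369 - 1527*(-1*(-1/36) - 2493) = -1137451751/467369 - 1527*(1/36 - 2493) = -1137451751/467369 - 1527*(-89747/36) = -1137451751/467369 + 45681223/12 = 21336338091275/5608428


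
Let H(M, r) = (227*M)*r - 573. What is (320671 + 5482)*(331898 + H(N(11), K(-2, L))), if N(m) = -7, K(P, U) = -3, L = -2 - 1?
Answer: 109617414076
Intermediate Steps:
L = -3
H(M, r) = -573 + 227*M*r (H(M, r) = 227*M*r - 573 = -573 + 227*M*r)
(320671 + 5482)*(331898 + H(N(11), K(-2, L))) = (320671 + 5482)*(331898 + (-573 + 227*(-7)*(-3))) = 326153*(331898 + (-573 + 4767)) = 326153*(331898 + 4194) = 326153*336092 = 109617414076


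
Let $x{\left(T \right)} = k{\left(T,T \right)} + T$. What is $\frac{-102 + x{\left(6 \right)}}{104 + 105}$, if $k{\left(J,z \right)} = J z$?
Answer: $- \frac{60}{209} \approx -0.28708$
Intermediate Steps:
$x{\left(T \right)} = T + T^{2}$ ($x{\left(T \right)} = T T + T = T^{2} + T = T + T^{2}$)
$\frac{-102 + x{\left(6 \right)}}{104 + 105} = \frac{-102 + 6 \left(1 + 6\right)}{104 + 105} = \frac{-102 + 6 \cdot 7}{209} = \frac{-102 + 42}{209} = \frac{1}{209} \left(-60\right) = - \frac{60}{209}$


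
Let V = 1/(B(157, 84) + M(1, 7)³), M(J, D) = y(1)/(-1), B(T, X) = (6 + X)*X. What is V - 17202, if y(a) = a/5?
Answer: -16255872673/944999 ≈ -17202.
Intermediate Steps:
B(T, X) = X*(6 + X)
y(a) = a/5 (y(a) = a*(⅕) = a/5)
M(J, D) = -⅕ (M(J, D) = ((⅕)*1)/(-1) = (⅕)*(-1) = -⅕)
V = 125/944999 (V = 1/(84*(6 + 84) + (-⅕)³) = 1/(84*90 - 1/125) = 1/(7560 - 1/125) = 1/(944999/125) = 125/944999 ≈ 0.00013228)
V - 17202 = 125/944999 - 17202 = -16255872673/944999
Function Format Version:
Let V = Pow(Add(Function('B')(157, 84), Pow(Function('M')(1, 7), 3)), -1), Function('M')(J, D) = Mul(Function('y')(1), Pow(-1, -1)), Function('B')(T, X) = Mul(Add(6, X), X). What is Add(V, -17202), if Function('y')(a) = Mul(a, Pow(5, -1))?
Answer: Rational(-16255872673, 944999) ≈ -17202.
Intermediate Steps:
Function('B')(T, X) = Mul(X, Add(6, X))
Function('y')(a) = Mul(Rational(1, 5), a) (Function('y')(a) = Mul(a, Rational(1, 5)) = Mul(Rational(1, 5), a))
Function('M')(J, D) = Rational(-1, 5) (Function('M')(J, D) = Mul(Mul(Rational(1, 5), 1), Pow(-1, -1)) = Mul(Rational(1, 5), -1) = Rational(-1, 5))
V = Rational(125, 944999) (V = Pow(Add(Mul(84, Add(6, 84)), Pow(Rational(-1, 5), 3)), -1) = Pow(Add(Mul(84, 90), Rational(-1, 125)), -1) = Pow(Add(7560, Rational(-1, 125)), -1) = Pow(Rational(944999, 125), -1) = Rational(125, 944999) ≈ 0.00013228)
Add(V, -17202) = Add(Rational(125, 944999), -17202) = Rational(-16255872673, 944999)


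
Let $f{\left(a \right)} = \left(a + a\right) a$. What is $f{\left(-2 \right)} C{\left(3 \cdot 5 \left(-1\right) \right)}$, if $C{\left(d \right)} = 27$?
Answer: $216$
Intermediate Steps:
$f{\left(a \right)} = 2 a^{2}$ ($f{\left(a \right)} = 2 a a = 2 a^{2}$)
$f{\left(-2 \right)} C{\left(3 \cdot 5 \left(-1\right) \right)} = 2 \left(-2\right)^{2} \cdot 27 = 2 \cdot 4 \cdot 27 = 8 \cdot 27 = 216$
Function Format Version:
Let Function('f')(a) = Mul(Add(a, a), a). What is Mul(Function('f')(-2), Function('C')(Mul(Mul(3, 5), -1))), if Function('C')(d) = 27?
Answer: 216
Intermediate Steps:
Function('f')(a) = Mul(2, Pow(a, 2)) (Function('f')(a) = Mul(Mul(2, a), a) = Mul(2, Pow(a, 2)))
Mul(Function('f')(-2), Function('C')(Mul(Mul(3, 5), -1))) = Mul(Mul(2, Pow(-2, 2)), 27) = Mul(Mul(2, 4), 27) = Mul(8, 27) = 216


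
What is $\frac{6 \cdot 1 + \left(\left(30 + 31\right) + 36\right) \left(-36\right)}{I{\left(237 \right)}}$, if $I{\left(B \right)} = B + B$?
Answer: $- \frac{581}{79} \approx -7.3544$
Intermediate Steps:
$I{\left(B \right)} = 2 B$
$\frac{6 \cdot 1 + \left(\left(30 + 31\right) + 36\right) \left(-36\right)}{I{\left(237 \right)}} = \frac{6 \cdot 1 + \left(\left(30 + 31\right) + 36\right) \left(-36\right)}{2 \cdot 237} = \frac{6 + \left(61 + 36\right) \left(-36\right)}{474} = \left(6 + 97 \left(-36\right)\right) \frac{1}{474} = \left(6 - 3492\right) \frac{1}{474} = \left(-3486\right) \frac{1}{474} = - \frac{581}{79}$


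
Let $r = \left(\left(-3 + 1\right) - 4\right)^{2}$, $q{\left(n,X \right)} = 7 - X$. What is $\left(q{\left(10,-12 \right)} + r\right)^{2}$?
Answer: $3025$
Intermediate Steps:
$r = 36$ ($r = \left(-2 - 4\right)^{2} = \left(-6\right)^{2} = 36$)
$\left(q{\left(10,-12 \right)} + r\right)^{2} = \left(\left(7 - -12\right) + 36\right)^{2} = \left(\left(7 + 12\right) + 36\right)^{2} = \left(19 + 36\right)^{2} = 55^{2} = 3025$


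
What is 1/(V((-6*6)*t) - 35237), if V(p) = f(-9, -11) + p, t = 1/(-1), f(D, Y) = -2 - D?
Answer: -1/35194 ≈ -2.8414e-5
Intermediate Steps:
t = -1
V(p) = 7 + p (V(p) = (-2 - 1*(-9)) + p = (-2 + 9) + p = 7 + p)
1/(V((-6*6)*t) - 35237) = 1/((7 - 6*6*(-1)) - 35237) = 1/((7 - 36*(-1)) - 35237) = 1/((7 + 36) - 35237) = 1/(43 - 35237) = 1/(-35194) = -1/35194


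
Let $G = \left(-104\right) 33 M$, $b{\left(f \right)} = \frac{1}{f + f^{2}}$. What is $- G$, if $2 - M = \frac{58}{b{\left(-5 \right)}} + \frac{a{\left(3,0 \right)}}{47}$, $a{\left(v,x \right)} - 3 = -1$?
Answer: $- \frac{186796896}{47} \approx -3.9744 \cdot 10^{6}$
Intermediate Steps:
$a{\left(v,x \right)} = 2$ ($a{\left(v,x \right)} = 3 - 1 = 2$)
$M = - \frac{54428}{47}$ ($M = 2 - \left(\frac{58}{\frac{1}{-5} \frac{1}{1 - 5}} + \frac{2}{47}\right) = 2 - \left(\frac{58}{\left(- \frac{1}{5}\right) \frac{1}{-4}} + 2 \cdot \frac{1}{47}\right) = 2 - \left(\frac{58}{\left(- \frac{1}{5}\right) \left(- \frac{1}{4}\right)} + \frac{2}{47}\right) = 2 - \left(58 \frac{1}{\frac{1}{20}} + \frac{2}{47}\right) = 2 - \left(58 \cdot 20 + \frac{2}{47}\right) = 2 - \left(1160 + \frac{2}{47}\right) = 2 - \frac{54522}{47} = - \frac{54428}{47} \approx -1158.0$)
$G = \frac{186796896}{47}$ ($G = \left(-104\right) 33 \left(- \frac{54428}{47}\right) = \left(-3432\right) \left(- \frac{54428}{47}\right) = \frac{186796896}{47} \approx 3.9744 \cdot 10^{6}$)
$- G = \left(-1\right) \frac{186796896}{47} = - \frac{186796896}{47}$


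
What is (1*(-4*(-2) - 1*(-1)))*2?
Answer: 18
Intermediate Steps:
(1*(-4*(-2) - 1*(-1)))*2 = (1*(-4*(-2) + 1))*2 = (1*(8 + 1))*2 = (1*9)*2 = 9*2 = 18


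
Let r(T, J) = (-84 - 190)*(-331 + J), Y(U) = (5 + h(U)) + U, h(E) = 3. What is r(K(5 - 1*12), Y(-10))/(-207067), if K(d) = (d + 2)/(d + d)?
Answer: -91242/207067 ≈ -0.44064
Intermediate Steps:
K(d) = (2 + d)/(2*d) (K(d) = (2 + d)/((2*d)) = (2 + d)*(1/(2*d)) = (2 + d)/(2*d))
Y(U) = 8 + U (Y(U) = (5 + 3) + U = 8 + U)
r(T, J) = 90694 - 274*J (r(T, J) = -274*(-331 + J) = 90694 - 274*J)
r(K(5 - 1*12), Y(-10))/(-207067) = (90694 - 274*(8 - 10))/(-207067) = (90694 - 274*(-2))*(-1/207067) = (90694 + 548)*(-1/207067) = 91242*(-1/207067) = -91242/207067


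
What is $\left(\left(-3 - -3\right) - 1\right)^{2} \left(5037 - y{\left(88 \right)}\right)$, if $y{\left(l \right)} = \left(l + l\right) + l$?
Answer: $4773$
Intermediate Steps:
$y{\left(l \right)} = 3 l$ ($y{\left(l \right)} = 2 l + l = 3 l$)
$\left(\left(-3 - -3\right) - 1\right)^{2} \left(5037 - y{\left(88 \right)}\right) = \left(\left(-3 - -3\right) - 1\right)^{2} \left(5037 - 3 \cdot 88\right) = \left(\left(-3 + 3\right) - 1\right)^{2} \left(5037 - 264\right) = \left(0 - 1\right)^{2} \left(5037 - 264\right) = \left(-1\right)^{2} \cdot 4773 = 1 \cdot 4773 = 4773$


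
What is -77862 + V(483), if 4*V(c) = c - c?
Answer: -77862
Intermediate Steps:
V(c) = 0 (V(c) = (c - c)/4 = (¼)*0 = 0)
-77862 + V(483) = -77862 + 0 = -77862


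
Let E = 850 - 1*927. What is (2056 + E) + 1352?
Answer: 3331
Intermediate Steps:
E = -77 (E = 850 - 927 = -77)
(2056 + E) + 1352 = (2056 - 77) + 1352 = 1979 + 1352 = 3331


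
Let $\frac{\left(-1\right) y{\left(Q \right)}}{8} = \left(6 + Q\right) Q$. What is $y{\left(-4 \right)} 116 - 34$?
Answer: $7390$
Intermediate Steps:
$y{\left(Q \right)} = - 8 Q \left(6 + Q\right)$ ($y{\left(Q \right)} = - 8 \left(6 + Q\right) Q = - 8 Q \left(6 + Q\right)$)
$y{\left(-4 \right)} 116 - 34 = \left(-8\right) \left(-4\right) \left(6 - 4\right) 116 - 34 = \left(-8\right) \left(-4\right) 2 \cdot 116 - 34 = 64 \cdot 116 - 34 = 7424 - 34 = 7390$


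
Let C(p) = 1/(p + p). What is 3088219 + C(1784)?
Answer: 11018765393/3568 ≈ 3.0882e+6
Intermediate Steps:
C(p) = 1/(2*p)
3088219 + C(1784) = 3088219 + (½)/1784 = 3088219 + (½)*(1/1784) = 3088219 + 1/3568 = 11018765393/3568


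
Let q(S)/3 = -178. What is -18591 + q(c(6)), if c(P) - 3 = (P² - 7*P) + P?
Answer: -19125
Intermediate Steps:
c(P) = 3 + P² - 6*P (c(P) = 3 + ((P² - 7*P) + P) = 3 + (P² - 6*P) = 3 + P² - 6*P)
q(S) = -534 (q(S) = 3*(-178) = -534)
-18591 + q(c(6)) = -18591 - 534 = -19125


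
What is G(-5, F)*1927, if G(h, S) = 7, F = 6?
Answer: 13489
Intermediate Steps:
G(-5, F)*1927 = 7*1927 = 13489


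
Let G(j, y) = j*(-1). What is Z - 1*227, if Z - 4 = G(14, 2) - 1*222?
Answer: -459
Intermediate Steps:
G(j, y) = -j
Z = -232 (Z = 4 + (-1*14 - 1*222) = 4 + (-14 - 222) = 4 - 236 = -232)
Z - 1*227 = -232 - 1*227 = -232 - 227 = -459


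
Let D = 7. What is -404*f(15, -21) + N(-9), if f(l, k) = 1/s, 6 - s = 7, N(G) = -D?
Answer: 397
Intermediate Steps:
N(G) = -7 (N(G) = -1*7 = -7)
s = -1 (s = 6 - 1*7 = 6 - 7 = -1)
f(l, k) = -1 (f(l, k) = 1/(-1) = -1)
-404*f(15, -21) + N(-9) = -404*(-1) - 7 = 404 - 7 = 397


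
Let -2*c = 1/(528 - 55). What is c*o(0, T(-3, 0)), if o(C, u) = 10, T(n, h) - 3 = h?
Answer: -5/473 ≈ -0.010571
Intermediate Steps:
T(n, h) = 3 + h
c = -1/946 (c = -1/(2*(528 - 55)) = -½/473 = -½*1/473 = -1/946 ≈ -0.0010571)
c*o(0, T(-3, 0)) = -1/946*10 = -5/473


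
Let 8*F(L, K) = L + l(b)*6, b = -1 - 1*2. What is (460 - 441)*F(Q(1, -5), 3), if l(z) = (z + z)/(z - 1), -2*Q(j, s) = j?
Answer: 323/16 ≈ 20.188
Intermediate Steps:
Q(j, s) = -j/2
b = -3 (b = -1 - 2 = -3)
l(z) = 2*z/(-1 + z) (l(z) = (2*z)/(-1 + z) = 2*z/(-1 + z))
F(L, K) = 9/8 + L/8 (F(L, K) = (L + (2*(-3)/(-1 - 3))*6)/8 = (L + (2*(-3)/(-4))*6)/8 = (L + (2*(-3)*(-¼))*6)/8 = (L + (3/2)*6)/8 = (L + 9)/8 = (9 + L)/8 = 9/8 + L/8)
(460 - 441)*F(Q(1, -5), 3) = (460 - 441)*(9/8 + (-½*1)/8) = 19*(9/8 + (⅛)*(-½)) = 19*(9/8 - 1/16) = 19*(17/16) = 323/16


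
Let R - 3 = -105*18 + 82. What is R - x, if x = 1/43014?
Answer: -77640271/43014 ≈ -1805.0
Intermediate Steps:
x = 1/43014 ≈ 2.3248e-5
R = -1805 (R = 3 + (-105*18 + 82) = 3 + (-1890 + 82) = 3 - 1808 = -1805)
R - x = -1805 - 1*1/43014 = -1805 - 1/43014 = -77640271/43014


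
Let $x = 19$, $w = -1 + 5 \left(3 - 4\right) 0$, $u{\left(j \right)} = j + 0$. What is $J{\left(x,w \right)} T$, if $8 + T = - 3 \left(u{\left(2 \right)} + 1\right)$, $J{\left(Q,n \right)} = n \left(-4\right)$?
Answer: $-68$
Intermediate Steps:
$u{\left(j \right)} = j$
$w = -1$ ($w = -1 + 5 \left(-1\right) 0 = -1 - 0 = -1 + 0 = -1$)
$J{\left(Q,n \right)} = - 4 n$
$T = -17$ ($T = -8 - 3 \left(2 + 1\right) = -8 - 9 = -17$)
$J{\left(x,w \right)} T = \left(-4\right) \left(-1\right) \left(-17\right) = 4 \left(-17\right) = -68$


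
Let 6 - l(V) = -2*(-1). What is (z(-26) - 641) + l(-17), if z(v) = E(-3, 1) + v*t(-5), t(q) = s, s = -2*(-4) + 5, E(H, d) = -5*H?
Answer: -960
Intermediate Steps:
l(V) = 4 (l(V) = 6 - (-2)*(-1) = 6 - 1*2 = 6 - 2 = 4)
s = 13 (s = 8 + 5 = 13)
t(q) = 13
z(v) = 15 + 13*v (z(v) = -5*(-3) + v*13 = 15 + 13*v)
(z(-26) - 641) + l(-17) = ((15 + 13*(-26)) - 641) + 4 = ((15 - 338) - 641) + 4 = (-323 - 641) + 4 = -964 + 4 = -960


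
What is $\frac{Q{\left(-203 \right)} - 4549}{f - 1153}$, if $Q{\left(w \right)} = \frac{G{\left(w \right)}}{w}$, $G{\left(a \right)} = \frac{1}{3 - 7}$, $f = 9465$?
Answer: $- \frac{3693787}{6749344} \approx -0.54728$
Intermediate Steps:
$G{\left(a \right)} = - \frac{1}{4}$ ($G{\left(a \right)} = \frac{1}{-4} = - \frac{1}{4}$)
$Q{\left(w \right)} = - \frac{1}{4 w}$
$\frac{Q{\left(-203 \right)} - 4549}{f - 1153} = \frac{- \frac{1}{4 \left(-203\right)} - 4549}{9465 - 1153} = \frac{\left(- \frac{1}{4}\right) \left(- \frac{1}{203}\right) - 4549}{8312} = \left(\frac{1}{812} - 4549\right) \frac{1}{8312} = \left(- \frac{3693787}{812}\right) \frac{1}{8312} = - \frac{3693787}{6749344}$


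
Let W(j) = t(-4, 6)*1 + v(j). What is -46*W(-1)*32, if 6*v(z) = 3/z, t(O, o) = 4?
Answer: -5152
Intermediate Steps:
v(z) = 1/(2*z) (v(z) = (3/z)/6 = 1/(2*z))
W(j) = 4 + 1/(2*j) (W(j) = 4*1 + 1/(2*j) = 4 + 1/(2*j))
-46*W(-1)*32 = -46*(4 + (1/2)/(-1))*32 = -46*(4 + (1/2)*(-1))*32 = -46*(4 - 1/2)*32 = -46*7/2*32 = -161*32 = -5152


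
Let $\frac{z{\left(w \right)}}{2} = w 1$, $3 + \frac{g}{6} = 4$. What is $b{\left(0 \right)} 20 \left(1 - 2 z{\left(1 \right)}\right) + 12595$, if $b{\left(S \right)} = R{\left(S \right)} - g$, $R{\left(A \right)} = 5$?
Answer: $12655$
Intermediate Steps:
$g = 6$ ($g = -18 + 6 \cdot 4 = -18 + 24 = 6$)
$z{\left(w \right)} = 2 w$ ($z{\left(w \right)} = 2 w 1 = 2 w$)
$b{\left(S \right)} = -1$ ($b{\left(S \right)} = 5 - 6 = -1$)
$b{\left(0 \right)} 20 \left(1 - 2 z{\left(1 \right)}\right) + 12595 = \left(-1\right) 20 \left(1 - 2 \cdot 2 \cdot 1\right) + 12595 = - 20 \left(1 - 4\right) + 12595 = \left(-20\right) \left(-3\right) + 12595 = 60 + 12595 = 12655$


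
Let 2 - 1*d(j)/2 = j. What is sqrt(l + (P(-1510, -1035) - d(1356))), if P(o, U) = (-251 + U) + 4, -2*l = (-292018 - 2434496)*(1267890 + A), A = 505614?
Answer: sqrt(2417741743954) ≈ 1.5549e+6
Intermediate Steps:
d(j) = 4 - 2*j
l = 2417741742528 (l = -(-292018 - 2434496)*(1267890 + 505614)/2 = -(-1363257)*1773504 = -1/2*(-4835483485056) = 2417741742528)
P(o, U) = -247 + U
sqrt(l + (P(-1510, -1035) - d(1356))) = sqrt(2417741742528 + ((-247 - 1035) - (4 - 2*1356))) = sqrt(2417741742528 + (-1282 - (4 - 2712))) = sqrt(2417741742528 + (-1282 - 1*(-2708))) = sqrt(2417741742528 + (-1282 + 2708)) = sqrt(2417741742528 + 1426) = sqrt(2417741743954)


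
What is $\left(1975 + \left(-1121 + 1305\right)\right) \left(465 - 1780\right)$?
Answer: $-2839085$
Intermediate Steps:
$\left(1975 + \left(-1121 + 1305\right)\right) \left(465 - 1780\right) = \left(1975 + 184\right) \left(-1315\right) = 2159 \left(-1315\right) = -2839085$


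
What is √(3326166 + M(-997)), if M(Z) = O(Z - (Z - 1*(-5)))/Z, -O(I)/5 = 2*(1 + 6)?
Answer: 2*√826559752321/997 ≈ 1823.8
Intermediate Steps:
O(I) = -70 (O(I) = -10*(1 + 6) = -10*7 = -5*14 = -70)
M(Z) = -70/Z
√(3326166 + M(-997)) = √(3326166 - 70/(-997)) = √(3326166 - 70*(-1/997)) = √(3326166 + 70/997) = √(3316187572/997) = 2*√826559752321/997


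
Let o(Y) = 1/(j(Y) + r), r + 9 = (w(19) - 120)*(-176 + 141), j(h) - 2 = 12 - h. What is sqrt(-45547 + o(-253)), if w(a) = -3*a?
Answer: I*sqrt(210736904430)/2151 ≈ 213.42*I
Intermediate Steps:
j(h) = 14 - h (j(h) = 2 + (12 - h) = 14 - h)
r = 6186 (r = -9 + (-3*19 - 120)*(-176 + 141) = -9 + (-57 - 120)*(-35) = -9 - 177*(-35) = -9 + 6195 = 6186)
o(Y) = 1/(6200 - Y) (o(Y) = 1/((14 - Y) + 6186) = 1/(6200 - Y))
sqrt(-45547 + o(-253)) = sqrt(-45547 - 1/(-6200 - 253)) = sqrt(-45547 - 1/(-6453)) = sqrt(-45547 - 1*(-1/6453)) = sqrt(-45547 + 1/6453) = sqrt(-293914790/6453) = I*sqrt(210736904430)/2151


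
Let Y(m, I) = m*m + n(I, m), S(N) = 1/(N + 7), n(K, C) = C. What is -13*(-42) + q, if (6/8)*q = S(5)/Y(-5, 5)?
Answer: 98281/180 ≈ 546.01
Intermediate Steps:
S(N) = 1/(7 + N)
Y(m, I) = m + m² (Y(m, I) = m*m + m = m² + m = m + m²)
q = 1/180 (q = 4*(1/((7 + 5)*((-5*(1 - 5)))))/3 = 4*(1/(12*((-5*(-4)))))/3 = 4*((1/12)/20)/3 = 4*((1/12)*(1/20))/3 = (4/3)*(1/240) = 1/180 ≈ 0.0055556)
-13*(-42) + q = -13*(-42) + 1/180 = 546 + 1/180 = 98281/180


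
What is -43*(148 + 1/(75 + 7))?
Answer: -521891/82 ≈ -6364.5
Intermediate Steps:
-43*(148 + 1/(75 + 7)) = -43*(148 + 1/82) = -43*12137/82 = -521891/82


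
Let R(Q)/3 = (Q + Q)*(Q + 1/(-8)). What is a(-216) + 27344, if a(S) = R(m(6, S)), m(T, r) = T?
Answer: 55111/2 ≈ 27556.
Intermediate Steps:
R(Q) = 6*Q*(-1/8 + Q) (R(Q) = 3*((Q + Q)*(Q + 1/(-8))) = 3*((2*Q)*(Q - 1/8)) = 3*((2*Q)*(-1/8 + Q)) = 3*(2*Q*(-1/8 + Q)) = 6*Q*(-1/8 + Q))
a(S) = 423/2 (a(S) = (3/4)*6*(-1 + 8*6) = (3/4)*6*(-1 + 48) = (3/4)*6*47 = 423/2)
a(-216) + 27344 = 423/2 + 27344 = 55111/2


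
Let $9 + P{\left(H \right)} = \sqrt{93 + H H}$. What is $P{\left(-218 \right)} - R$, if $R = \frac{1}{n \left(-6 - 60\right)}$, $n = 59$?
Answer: $- \frac{35045}{3894} + \sqrt{47617} \approx 209.21$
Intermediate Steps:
$P{\left(H \right)} = -9 + \sqrt{93 + H^{2}}$ ($P{\left(H \right)} = -9 + \sqrt{93 + H H} = -9 + \sqrt{93 + H^{2}}$)
$R = - \frac{1}{3894}$ ($R = \frac{1}{59 \left(-6 - 60\right)} = \frac{1}{59 \left(-66\right)} = \frac{1}{-3894} = - \frac{1}{3894} \approx -0.00025681$)
$P{\left(-218 \right)} - R = \left(-9 + \sqrt{93 + \left(-218\right)^{2}}\right) - - \frac{1}{3894} = \left(-9 + \sqrt{93 + 47524}\right) + \frac{1}{3894} = \left(-9 + \sqrt{47617}\right) + \frac{1}{3894} = - \frac{35045}{3894} + \sqrt{47617}$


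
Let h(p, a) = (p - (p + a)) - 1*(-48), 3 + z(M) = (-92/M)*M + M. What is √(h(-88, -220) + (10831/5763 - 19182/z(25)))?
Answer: √22128845373390/201705 ≈ 23.322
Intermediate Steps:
z(M) = -95 + M (z(M) = -3 + ((-92/M)*M + M) = -3 + (-92 + M) = -95 + M)
h(p, a) = 48 - a (h(p, a) = (p - (a + p)) + 48 = (p + (-a - p)) + 48 = -a + 48 = 48 - a)
√(h(-88, -220) + (10831/5763 - 19182/z(25))) = √((48 - 1*(-220)) + (10831/5763 - 19182/(-95 + 25))) = √((48 + 220) + (10831*(1/5763) - 19182/(-70))) = √(268 + (10831/5763 - 19182*(-1/70))) = √(268 + (10831/5763 + 9591/35)) = √(268 + 55652018/201705) = √(109708958/201705) = √22128845373390/201705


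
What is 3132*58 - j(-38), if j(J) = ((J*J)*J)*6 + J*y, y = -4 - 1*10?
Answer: 510356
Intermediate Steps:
y = -14 (y = -4 - 10 = -14)
j(J) = -14*J + 6*J³ (j(J) = ((J*J)*J)*6 + J*(-14) = (J²*J)*6 - 14*J = J³*6 - 14*J = 6*J³ - 14*J = -14*J + 6*J³)
3132*58 - j(-38) = 3132*58 - (-14*(-38) + 6*(-38)³) = 181656 - (532 + 6*(-54872)) = 181656 - (532 - 329232) = 181656 - 1*(-328700) = 181656 + 328700 = 510356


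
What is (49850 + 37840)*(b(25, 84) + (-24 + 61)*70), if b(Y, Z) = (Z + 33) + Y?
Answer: 239569080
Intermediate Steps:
b(Y, Z) = 33 + Y + Z (b(Y, Z) = (33 + Z) + Y = 33 + Y + Z)
(49850 + 37840)*(b(25, 84) + (-24 + 61)*70) = (49850 + 37840)*((33 + 25 + 84) + (-24 + 61)*70) = 87690*(142 + 37*70) = 87690*(142 + 2590) = 87690*2732 = 239569080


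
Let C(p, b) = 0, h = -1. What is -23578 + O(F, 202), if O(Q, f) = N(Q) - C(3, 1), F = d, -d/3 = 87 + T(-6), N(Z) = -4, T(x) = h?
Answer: -23582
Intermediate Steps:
T(x) = -1
d = -258 (d = -3*(87 - 1) = -3*86 = -258)
F = -258
O(Q, f) = -4 (O(Q, f) = -4 - 1*0 = -4 + 0 = -4)
-23578 + O(F, 202) = -23578 - 4 = -23582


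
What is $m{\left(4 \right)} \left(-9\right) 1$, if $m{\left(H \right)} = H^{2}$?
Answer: $-144$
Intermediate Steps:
$m{\left(4 \right)} \left(-9\right) 1 = 4^{2} \left(-9\right) 1 = 16 \left(-9\right) 1 = \left(-144\right) 1 = -144$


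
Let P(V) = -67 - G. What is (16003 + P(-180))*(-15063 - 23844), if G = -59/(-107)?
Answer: -66340053351/107 ≈ -6.2000e+8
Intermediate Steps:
G = 59/107 (G = -59*(-1/107) = 59/107 ≈ 0.55140)
P(V) = -7228/107 (P(V) = -67 - 1*59/107 = -67 - 59/107 = -7228/107)
(16003 + P(-180))*(-15063 - 23844) = (16003 - 7228/107)*(-15063 - 23844) = (1705093/107)*(-38907) = -66340053351/107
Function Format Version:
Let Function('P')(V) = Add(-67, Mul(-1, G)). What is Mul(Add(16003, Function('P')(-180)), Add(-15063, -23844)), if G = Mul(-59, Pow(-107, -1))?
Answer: Rational(-66340053351, 107) ≈ -6.2000e+8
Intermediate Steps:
G = Rational(59, 107) (G = Mul(-59, Rational(-1, 107)) = Rational(59, 107) ≈ 0.55140)
Function('P')(V) = Rational(-7228, 107) (Function('P')(V) = Add(-67, Mul(-1, Rational(59, 107))) = Add(-67, Rational(-59, 107)) = Rational(-7228, 107))
Mul(Add(16003, Function('P')(-180)), Add(-15063, -23844)) = Mul(Add(16003, Rational(-7228, 107)), Add(-15063, -23844)) = Mul(Rational(1705093, 107), -38907) = Rational(-66340053351, 107)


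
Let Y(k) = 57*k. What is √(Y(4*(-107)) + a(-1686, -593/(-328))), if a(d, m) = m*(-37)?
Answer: I*√657953978/164 ≈ 156.41*I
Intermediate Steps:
a(d, m) = -37*m
√(Y(4*(-107)) + a(-1686, -593/(-328))) = √(57*(4*(-107)) - (-21941)/(-328)) = √(57*(-428) - (-21941)*(-1)/328) = √(-24396 - 37*593/328) = √(-24396 - 21941/328) = √(-8023829/328) = I*√657953978/164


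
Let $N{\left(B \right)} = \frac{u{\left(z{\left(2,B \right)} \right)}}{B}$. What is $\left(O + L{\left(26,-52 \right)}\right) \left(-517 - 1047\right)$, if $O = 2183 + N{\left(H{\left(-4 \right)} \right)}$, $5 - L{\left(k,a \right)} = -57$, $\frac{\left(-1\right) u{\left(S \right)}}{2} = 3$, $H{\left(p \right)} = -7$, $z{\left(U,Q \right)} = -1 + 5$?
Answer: $- \frac{24587644}{7} \approx -3.5125 \cdot 10^{6}$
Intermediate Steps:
$z{\left(U,Q \right)} = 4$
$u{\left(S \right)} = -6$ ($u{\left(S \right)} = \left(-2\right) 3 = -6$)
$L{\left(k,a \right)} = 62$ ($L{\left(k,a \right)} = 5 - -57 = 5 + 57 = 62$)
$N{\left(B \right)} = - \frac{6}{B}$
$O = \frac{15287}{7}$ ($O = 2183 - \frac{6}{-7} = 2183 - - \frac{6}{7} = 2183 + \frac{6}{7} = \frac{15287}{7} \approx 2183.9$)
$\left(O + L{\left(26,-52 \right)}\right) \left(-517 - 1047\right) = \left(\frac{15287}{7} + 62\right) \left(-517 - 1047\right) = \frac{15721}{7} \left(-1564\right) = - \frac{24587644}{7}$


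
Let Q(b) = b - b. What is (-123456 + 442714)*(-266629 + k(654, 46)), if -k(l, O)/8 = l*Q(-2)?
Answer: -85123441282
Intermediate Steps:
Q(b) = 0
k(l, O) = 0 (k(l, O) = -8*l*0 = -8*0 = 0)
(-123456 + 442714)*(-266629 + k(654, 46)) = (-123456 + 442714)*(-266629 + 0) = 319258*(-266629) = -85123441282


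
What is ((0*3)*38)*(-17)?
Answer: 0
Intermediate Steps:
((0*3)*38)*(-17) = (0*38)*(-17) = 0*(-17) = 0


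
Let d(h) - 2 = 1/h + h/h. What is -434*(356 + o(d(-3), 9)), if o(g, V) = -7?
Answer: -151466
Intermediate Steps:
d(h) = 3 + 1/h (d(h) = 2 + (1/h + h/h) = 2 + (1/h + 1) = 2 + (1 + 1/h) = 3 + 1/h)
-434*(356 + o(d(-3), 9)) = -434*(356 - 7) = -434*349 = -151466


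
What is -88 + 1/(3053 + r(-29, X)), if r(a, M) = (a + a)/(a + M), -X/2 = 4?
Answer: -9945635/113019 ≈ -88.000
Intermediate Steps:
X = -8 (X = -2*4 = -8)
r(a, M) = 2*a/(M + a) (r(a, M) = (2*a)/(M + a) = 2*a/(M + a))
-88 + 1/(3053 + r(-29, X)) = -88 + 1/(3053 + 2*(-29)/(-8 - 29)) = -88 + 1/(3053 + 2*(-29)/(-37)) = -88 + 1/(3053 + 2*(-29)*(-1/37)) = -88 + 1/(3053 + 58/37) = -88 + 1/(113019/37) = -88 + 37/113019 = -9945635/113019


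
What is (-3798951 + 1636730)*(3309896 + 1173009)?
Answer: -9693031332005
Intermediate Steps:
(-3798951 + 1636730)*(3309896 + 1173009) = -2162221*4482905 = -9693031332005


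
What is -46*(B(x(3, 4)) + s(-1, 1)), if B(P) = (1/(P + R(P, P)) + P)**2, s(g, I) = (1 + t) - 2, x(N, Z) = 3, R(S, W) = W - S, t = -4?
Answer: -2530/9 ≈ -281.11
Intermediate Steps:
s(g, I) = -5 (s(g, I) = (1 - 4) - 2 = -3 - 2 = -5)
B(P) = (P + 1/P)**2 (B(P) = (1/(P + (P - P)) + P)**2 = (1/(P + 0) + P)**2 = (1/P + P)**2 = (P + 1/P)**2)
-46*(B(x(3, 4)) + s(-1, 1)) = -46*((1 + 3**2)**2/3**2 - 5) = -46*((1 + 9)**2/9 - 5) = -46*((1/9)*10**2 - 5) = -46*((1/9)*100 - 5) = -46*(100/9 - 5) = -46*55/9 = -2530/9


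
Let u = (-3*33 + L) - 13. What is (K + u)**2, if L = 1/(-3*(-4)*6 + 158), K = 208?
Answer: 487570561/52900 ≈ 9216.8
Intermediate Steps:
L = 1/230 (L = 1/(12*6 + 158) = 1/(72 + 158) = 1/230 ≈ 0.0043478)
u = -25759/230 (u = (-3*33 + 1/230) - 13 = (-99 + 1/230) - 13 = -22769/230 - 13 = -25759/230 ≈ -112.00)
(K + u)**2 = (208 - 25759/230)**2 = (22081/230)**2 = 487570561/52900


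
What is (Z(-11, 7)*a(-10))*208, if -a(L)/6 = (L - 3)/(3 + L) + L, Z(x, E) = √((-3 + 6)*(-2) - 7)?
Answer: 71136*I*√13/7 ≈ 36641.0*I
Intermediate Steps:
Z(x, E) = I*√13 (Z(x, E) = √(3*(-2) - 7) = √(-6 - 7) = √(-13) = I*√13)
a(L) = -6*L - 6*(-3 + L)/(3 + L) (a(L) = -6*((L - 3)/(3 + L) + L) = -6*((-3 + L)/(3 + L) + L) = -6*(L + (-3 + L)/(3 + L)) = -6*L - 6*(-3 + L)/(3 + L))
(Z(-11, 7)*a(-10))*208 = ((I*√13)*(6*(3 - 1*(-10)² - 4*(-10))/(3 - 10)))*208 = ((I*√13)*(6*(3 - 1*100 + 40)/(-7)))*208 = ((I*√13)*(6*(-⅐)*(3 - 100 + 40)))*208 = ((I*√13)*(6*(-⅐)*(-57)))*208 = ((I*√13)*(342/7))*208 = (342*I*√13/7)*208 = 71136*I*√13/7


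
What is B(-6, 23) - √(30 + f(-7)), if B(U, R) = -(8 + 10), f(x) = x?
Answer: -18 - √23 ≈ -22.796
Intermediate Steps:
B(U, R) = -18 (B(U, R) = -1*18 = -18)
B(-6, 23) - √(30 + f(-7)) = -18 - √(30 - 7) = -18 - √23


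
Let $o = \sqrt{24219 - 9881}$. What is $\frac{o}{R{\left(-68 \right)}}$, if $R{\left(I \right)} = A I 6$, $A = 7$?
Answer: $- \frac{\sqrt{14338}}{2856} \approx -0.041926$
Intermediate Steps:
$R{\left(I \right)} = 42 I$ ($R{\left(I \right)} = 7 I 6 = 42 I$)
$o = \sqrt{14338} \approx 119.74$
$\frac{o}{R{\left(-68 \right)}} = \frac{\sqrt{14338}}{42 \left(-68\right)} = \frac{\sqrt{14338}}{-2856} = \sqrt{14338} \left(- \frac{1}{2856}\right) = - \frac{\sqrt{14338}}{2856}$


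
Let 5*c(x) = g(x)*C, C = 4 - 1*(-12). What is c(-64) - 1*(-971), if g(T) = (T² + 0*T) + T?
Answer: 69367/5 ≈ 13873.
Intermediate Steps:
C = 16 (C = 4 + 12 = 16)
g(T) = T + T² (g(T) = (T² + 0) + T = T² + T = T + T²)
c(x) = 16*x*(1 + x)/5 (c(x) = ((x*(1 + x))*16)/5 = (16*x*(1 + x))/5 = 16*x*(1 + x)/5)
c(-64) - 1*(-971) = (16/5)*(-64)*(1 - 64) - 1*(-971) = (16/5)*(-64)*(-63) + 971 = 64512/5 + 971 = 69367/5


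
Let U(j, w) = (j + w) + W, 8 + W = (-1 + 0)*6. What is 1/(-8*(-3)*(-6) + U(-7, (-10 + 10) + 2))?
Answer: -1/163 ≈ -0.0061350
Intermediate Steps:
W = -14 (W = -8 + (-1 + 0)*6 = -8 - 1*6 = -8 - 6 = -14)
U(j, w) = -14 + j + w (U(j, w) = (j + w) - 14 = -14 + j + w)
1/(-8*(-3)*(-6) + U(-7, (-10 + 10) + 2)) = 1/(-8*(-3)*(-6) + (-14 - 7 + ((-10 + 10) + 2))) = 1/(24*(-6) + (-14 - 7 + (0 + 2))) = 1/(-144 + (-14 - 7 + 2)) = 1/(-144 - 19) = 1/(-163) = -1/163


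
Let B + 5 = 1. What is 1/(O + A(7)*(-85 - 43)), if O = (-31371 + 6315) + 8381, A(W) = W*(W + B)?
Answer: -1/19363 ≈ -5.1645e-5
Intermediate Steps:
B = -4 (B = -5 + 1 = -4)
A(W) = W*(-4 + W) (A(W) = W*(W - 4) = W*(-4 + W))
O = -16675 (O = -25056 + 8381 = -16675)
1/(O + A(7)*(-85 - 43)) = 1/(-16675 + (7*(-4 + 7))*(-85 - 43)) = 1/(-16675 + (7*3)*(-128)) = 1/(-16675 + 21*(-128)) = 1/(-16675 - 2688) = 1/(-19363) = -1/19363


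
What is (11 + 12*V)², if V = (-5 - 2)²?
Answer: 358801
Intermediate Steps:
V = 49 (V = (-7)² = 49)
(11 + 12*V)² = (11 + 12*49)² = (11 + 588)² = 599² = 358801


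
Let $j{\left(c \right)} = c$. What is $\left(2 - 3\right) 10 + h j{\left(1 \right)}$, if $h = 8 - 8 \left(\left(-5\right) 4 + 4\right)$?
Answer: $126$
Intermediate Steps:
$h = 136$ ($h = 8 - 8 \left(-20 + 4\right) = 8 - -128 = 8 + 128 = 136$)
$\left(2 - 3\right) 10 + h j{\left(1 \right)} = \left(2 - 3\right) 10 + 136 \cdot 1 = \left(-1\right) 10 + 136 = -10 + 136 = 126$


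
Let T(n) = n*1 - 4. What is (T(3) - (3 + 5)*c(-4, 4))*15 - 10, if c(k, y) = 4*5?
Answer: -2425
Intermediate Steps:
c(k, y) = 20
T(n) = -4 + n (T(n) = n - 4 = -4 + n)
(T(3) - (3 + 5)*c(-4, 4))*15 - 10 = ((-4 + 3) - (3 + 5)*20)*15 - 10 = (-1 - 8*20)*15 - 10 = (-1 - 1*160)*15 - 10 = (-1 - 160)*15 - 10 = -161*15 - 10 = -2415 - 10 = -2425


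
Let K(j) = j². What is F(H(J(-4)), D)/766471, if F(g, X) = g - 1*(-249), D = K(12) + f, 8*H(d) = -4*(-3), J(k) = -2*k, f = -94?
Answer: 501/1532942 ≈ 0.00032682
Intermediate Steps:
H(d) = 3/2 (H(d) = (-4*(-3))/8 = (⅛)*12 = 3/2)
D = 50 (D = 12² - 94 = 144 - 94 = 50)
F(g, X) = 249 + g (F(g, X) = g + 249 = 249 + g)
F(H(J(-4)), D)/766471 = (249 + 3/2)/766471 = (501/2)*(1/766471) = 501/1532942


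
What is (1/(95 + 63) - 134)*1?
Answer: -21171/158 ≈ -133.99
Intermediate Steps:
(1/(95 + 63) - 134)*1 = (1/158 - 134)*1 = -21171/158*1 = -21171/158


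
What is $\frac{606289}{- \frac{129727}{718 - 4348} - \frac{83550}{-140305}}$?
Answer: $\frac{5614314957570}{336447877} \approx 16687.0$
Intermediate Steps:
$\frac{606289}{- \frac{129727}{718 - 4348} - \frac{83550}{-140305}} = \frac{606289}{- \frac{129727}{718 + \left(-41751 + 37403\right)} - - \frac{16710}{28061}} = \frac{606289}{- \frac{129727}{718 - 4348} + \frac{16710}{28061}} = \frac{606289}{- \frac{129727}{-3630} + \frac{16710}{28061}} = \frac{606289}{\left(-129727\right) \left(- \frac{1}{3630}\right) + \frac{16710}{28061}} = \frac{606289}{\frac{129727}{3630} + \frac{16710}{28061}} = \frac{606289}{\frac{336447877}{9260130}} = 606289 \cdot \frac{9260130}{336447877} = \frac{5614314957570}{336447877}$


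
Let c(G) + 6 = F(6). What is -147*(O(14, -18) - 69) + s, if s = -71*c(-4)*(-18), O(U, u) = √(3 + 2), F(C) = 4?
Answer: 7587 - 147*√5 ≈ 7258.3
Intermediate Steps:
c(G) = -2 (c(G) = -6 + 4 = -2)
O(U, u) = √5
s = -2556 (s = -71*(-2)*(-18) = 142*(-18) = -2556)
-147*(O(14, -18) - 69) + s = -147*(√5 - 69) - 2556 = -147*(-69 + √5) - 2556 = (10143 - 147*√5) - 2556 = 7587 - 147*√5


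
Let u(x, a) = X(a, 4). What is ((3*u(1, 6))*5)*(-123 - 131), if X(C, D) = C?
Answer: -22860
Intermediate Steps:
u(x, a) = a
((3*u(1, 6))*5)*(-123 - 131) = ((3*6)*5)*(-123 - 131) = (18*5)*(-254) = 90*(-254) = -22860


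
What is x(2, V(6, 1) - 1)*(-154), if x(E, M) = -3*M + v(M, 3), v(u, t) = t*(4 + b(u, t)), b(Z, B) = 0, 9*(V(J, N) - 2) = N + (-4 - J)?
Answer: -1848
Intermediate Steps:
V(J, N) = 14/9 - J/9 + N/9 (V(J, N) = 2 + (N + (-4 - J))/9 = 2 + (-4 + N - J)/9 = 2 + (-4/9 - J/9 + N/9) = 14/9 - J/9 + N/9)
v(u, t) = 4*t (v(u, t) = t*(4 + 0) = t*4 = 4*t)
x(E, M) = 12 - 3*M (x(E, M) = -3*M + 4*3 = -3*M + 12 = 12 - 3*M)
x(2, V(6, 1) - 1)*(-154) = (12 - 3*((14/9 - ⅑*6 + (⅑)*1) - 1))*(-154) = (12 - 3*((14/9 - ⅔ + ⅑) - 1))*(-154) = (12 - 3*(1 - 1))*(-154) = (12 - 3*0)*(-154) = (12 + 0)*(-154) = 12*(-154) = -1848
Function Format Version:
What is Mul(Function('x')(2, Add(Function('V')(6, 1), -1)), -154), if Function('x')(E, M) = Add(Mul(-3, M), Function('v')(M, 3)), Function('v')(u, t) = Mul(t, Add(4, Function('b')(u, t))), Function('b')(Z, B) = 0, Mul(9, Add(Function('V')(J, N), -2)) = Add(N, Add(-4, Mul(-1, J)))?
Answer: -1848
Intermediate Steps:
Function('V')(J, N) = Add(Rational(14, 9), Mul(Rational(-1, 9), J), Mul(Rational(1, 9), N)) (Function('V')(J, N) = Add(2, Mul(Rational(1, 9), Add(N, Add(-4, Mul(-1, J))))) = Add(2, Mul(Rational(1, 9), Add(-4, N, Mul(-1, J)))) = Add(2, Add(Rational(-4, 9), Mul(Rational(-1, 9), J), Mul(Rational(1, 9), N))) = Add(Rational(14, 9), Mul(Rational(-1, 9), J), Mul(Rational(1, 9), N)))
Function('v')(u, t) = Mul(4, t) (Function('v')(u, t) = Mul(t, Add(4, 0)) = Mul(t, 4) = Mul(4, t))
Function('x')(E, M) = Add(12, Mul(-3, M)) (Function('x')(E, M) = Add(Mul(-3, M), Mul(4, 3)) = Add(Mul(-3, M), 12) = Add(12, Mul(-3, M)))
Mul(Function('x')(2, Add(Function('V')(6, 1), -1)), -154) = Mul(Add(12, Mul(-3, Add(Add(Rational(14, 9), Mul(Rational(-1, 9), 6), Mul(Rational(1, 9), 1)), -1))), -154) = Mul(Add(12, Mul(-3, Add(Add(Rational(14, 9), Rational(-2, 3), Rational(1, 9)), -1))), -154) = Mul(Add(12, Mul(-3, Add(1, -1))), -154) = Mul(Add(12, Mul(-3, 0)), -154) = Mul(Add(12, 0), -154) = Mul(12, -154) = -1848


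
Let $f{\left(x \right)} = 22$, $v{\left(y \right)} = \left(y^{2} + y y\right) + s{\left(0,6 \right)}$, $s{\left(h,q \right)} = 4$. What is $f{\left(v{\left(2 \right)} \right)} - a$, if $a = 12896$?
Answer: $-12874$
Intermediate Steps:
$v{\left(y \right)} = 4 + 2 y^{2}$ ($v{\left(y \right)} = \left(y^{2} + y y\right) + 4 = \left(y^{2} + y^{2}\right) + 4 = 2 y^{2} + 4 = 4 + 2 y^{2}$)
$f{\left(v{\left(2 \right)} \right)} - a = 22 - 12896 = -12874$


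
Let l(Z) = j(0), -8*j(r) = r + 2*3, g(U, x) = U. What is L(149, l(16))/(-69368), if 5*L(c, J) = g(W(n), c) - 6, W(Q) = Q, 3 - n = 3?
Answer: 3/173420 ≈ 1.7299e-5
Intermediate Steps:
n = 0 (n = 3 - 1*3 = 3 - 3 = 0)
j(r) = -¾ - r/8 (j(r) = -(r + 2*3)/8 = -(r + 6)/8 = -(6 + r)/8 = -¾ - r/8)
l(Z) = -¾ (l(Z) = -¾ - ⅛*0 = -¾ + 0 = -¾)
L(c, J) = -6/5 (L(c, J) = (0 - 6)/5 = (⅕)*(-6) = -6/5)
L(149, l(16))/(-69368) = -6/5/(-69368) = -6/5*(-1/69368) = 3/173420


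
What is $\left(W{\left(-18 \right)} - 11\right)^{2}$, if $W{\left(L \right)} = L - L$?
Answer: $121$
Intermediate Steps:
$W{\left(L \right)} = 0$
$\left(W{\left(-18 \right)} - 11\right)^{2} = \left(0 - 11\right)^{2} = \left(-11\right)^{2} = 121$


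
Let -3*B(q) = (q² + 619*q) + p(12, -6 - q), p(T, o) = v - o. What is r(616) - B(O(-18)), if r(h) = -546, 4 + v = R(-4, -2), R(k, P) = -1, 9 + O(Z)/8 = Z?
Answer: -88901/3 ≈ -29634.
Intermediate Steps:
O(Z) = -72 + 8*Z
v = -5 (v = -4 - 1 = -5)
p(T, o) = -5 - o
B(q) = -⅓ - 620*q/3 - q²/3 (B(q) = -((q² + 619*q) + (-5 - (-6 - q)))/3 = -((q² + 619*q) + (-5 + (6 + q)))/3 = -((q² + 619*q) + (1 + q))/3 = -(1 + q² + 620*q)/3 = -⅓ - 620*q/3 - q²/3)
r(616) - B(O(-18)) = -546 - (-⅓ - 620*(-72 + 8*(-18))/3 - (-72 + 8*(-18))²/3) = -546 - (-⅓ - 620*(-72 - 144)/3 - (-72 - 144)²/3) = -546 - (-⅓ - 620/3*(-216) - ⅓*(-216)²) = -546 - (-⅓ + 44640 - ⅓*46656) = -546 - (-⅓ + 44640 - 15552) = -546 - 1*87263/3 = -546 - 87263/3 = -88901/3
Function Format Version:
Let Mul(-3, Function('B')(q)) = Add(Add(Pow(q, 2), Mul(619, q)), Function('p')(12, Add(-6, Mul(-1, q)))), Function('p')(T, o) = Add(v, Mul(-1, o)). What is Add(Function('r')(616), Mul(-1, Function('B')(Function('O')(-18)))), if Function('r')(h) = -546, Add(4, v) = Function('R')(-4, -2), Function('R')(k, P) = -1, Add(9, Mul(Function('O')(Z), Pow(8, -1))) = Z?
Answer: Rational(-88901, 3) ≈ -29634.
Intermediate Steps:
Function('O')(Z) = Add(-72, Mul(8, Z))
v = -5 (v = Add(-4, -1) = -5)
Function('p')(T, o) = Add(-5, Mul(-1, o))
Function('B')(q) = Add(Rational(-1, 3), Mul(Rational(-620, 3), q), Mul(Rational(-1, 3), Pow(q, 2))) (Function('B')(q) = Mul(Rational(-1, 3), Add(Add(Pow(q, 2), Mul(619, q)), Add(-5, Mul(-1, Add(-6, Mul(-1, q)))))) = Mul(Rational(-1, 3), Add(Add(Pow(q, 2), Mul(619, q)), Add(-5, Add(6, q)))) = Mul(Rational(-1, 3), Add(Add(Pow(q, 2), Mul(619, q)), Add(1, q))) = Mul(Rational(-1, 3), Add(1, Pow(q, 2), Mul(620, q))) = Add(Rational(-1, 3), Mul(Rational(-620, 3), q), Mul(Rational(-1, 3), Pow(q, 2))))
Add(Function('r')(616), Mul(-1, Function('B')(Function('O')(-18)))) = Add(-546, Mul(-1, Add(Rational(-1, 3), Mul(Rational(-620, 3), Add(-72, Mul(8, -18))), Mul(Rational(-1, 3), Pow(Add(-72, Mul(8, -18)), 2))))) = Add(-546, Mul(-1, Add(Rational(-1, 3), Mul(Rational(-620, 3), Add(-72, -144)), Mul(Rational(-1, 3), Pow(Add(-72, -144), 2))))) = Add(-546, Mul(-1, Add(Rational(-1, 3), Mul(Rational(-620, 3), -216), Mul(Rational(-1, 3), Pow(-216, 2))))) = Add(-546, Mul(-1, Add(Rational(-1, 3), 44640, Mul(Rational(-1, 3), 46656)))) = Add(-546, Mul(-1, Add(Rational(-1, 3), 44640, -15552))) = Add(-546, Mul(-1, Rational(87263, 3))) = Add(-546, Rational(-87263, 3)) = Rational(-88901, 3)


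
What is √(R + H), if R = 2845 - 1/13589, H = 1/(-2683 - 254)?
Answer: √4531741176696024687/39910893 ≈ 53.339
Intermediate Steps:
H = -1/2937 (H = 1/(-2937) = -1/2937 ≈ -0.00034048)
R = 38660704/13589 (R = 2845 - 1*1/13589 = 2845 - 1/13589 = 38660704/13589 ≈ 2845.0)
√(R + H) = √(38660704/13589 - 1/2937) = √(113546474059/39910893) = √4531741176696024687/39910893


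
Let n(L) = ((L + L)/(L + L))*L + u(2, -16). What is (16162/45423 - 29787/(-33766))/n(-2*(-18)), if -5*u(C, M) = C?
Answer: 9493704965/273008037204 ≈ 0.034774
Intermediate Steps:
u(C, M) = -C/5
n(L) = -2/5 + L (n(L) = ((L + L)/(L + L))*L - 1/5*2 = ((2*L)/((2*L)))*L - 2/5 = ((2*L)*(1/(2*L)))*L - 2/5 = 1*L - 2/5 = L - 2/5 = -2/5 + L)
(16162/45423 - 29787/(-33766))/n(-2*(-18)) = (16162/45423 - 29787/(-33766))/(-2/5 - 2*(-18)) = (16162*(1/45423) - 29787*(-1/33766))/(-2/5 + 36) = (16162/45423 + 29787/33766)/(178/5) = (1898740993/1533753018)*(5/178) = 9493704965/273008037204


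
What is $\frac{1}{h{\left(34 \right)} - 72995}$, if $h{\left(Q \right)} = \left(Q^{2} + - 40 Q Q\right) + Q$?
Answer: $- \frac{1}{118045} \approx -8.4713 \cdot 10^{-6}$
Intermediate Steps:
$h{\left(Q \right)} = Q - 39 Q^{2}$ ($h{\left(Q \right)} = \left(Q^{2} - 40 Q^{2}\right) + Q = - 39 Q^{2} + Q = Q - 39 Q^{2}$)
$\frac{1}{h{\left(34 \right)} - 72995} = \frac{1}{34 \left(1 - 1326\right) - 72995} = \frac{1}{34 \left(-1325\right) - 72995} = \frac{1}{-45050 - 72995} = \frac{1}{-118045} = - \frac{1}{118045}$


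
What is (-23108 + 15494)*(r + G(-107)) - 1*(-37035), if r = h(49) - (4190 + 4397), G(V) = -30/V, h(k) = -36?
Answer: 7028875179/107 ≈ 6.5690e+7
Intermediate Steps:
r = -8623 (r = -36 - (4190 + 4397) = -36 - 1*8587 = -36 - 8587 = -8623)
(-23108 + 15494)*(r + G(-107)) - 1*(-37035) = (-23108 + 15494)*(-8623 - 30/(-107)) - 1*(-37035) = -7614*(-8623 - 30*(-1/107)) + 37035 = -7614*(-8623 + 30/107) + 37035 = -7614*(-922631/107) + 37035 = 7024912434/107 + 37035 = 7028875179/107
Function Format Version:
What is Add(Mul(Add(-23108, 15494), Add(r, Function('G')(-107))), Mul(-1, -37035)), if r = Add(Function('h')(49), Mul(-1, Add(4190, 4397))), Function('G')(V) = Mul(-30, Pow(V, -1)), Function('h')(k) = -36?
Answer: Rational(7028875179, 107) ≈ 6.5690e+7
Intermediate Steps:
r = -8623 (r = Add(-36, Mul(-1, Add(4190, 4397))) = Add(-36, Mul(-1, 8587)) = Add(-36, -8587) = -8623)
Add(Mul(Add(-23108, 15494), Add(r, Function('G')(-107))), Mul(-1, -37035)) = Add(Mul(Add(-23108, 15494), Add(-8623, Mul(-30, Pow(-107, -1)))), Mul(-1, -37035)) = Add(Mul(-7614, Add(-8623, Mul(-30, Rational(-1, 107)))), 37035) = Add(Mul(-7614, Add(-8623, Rational(30, 107))), 37035) = Add(Mul(-7614, Rational(-922631, 107)), 37035) = Add(Rational(7024912434, 107), 37035) = Rational(7028875179, 107)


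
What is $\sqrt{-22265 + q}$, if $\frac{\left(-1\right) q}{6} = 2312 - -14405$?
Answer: $73 i \sqrt{23} \approx 350.1 i$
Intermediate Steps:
$q = -100302$ ($q = - 6 \left(2312 - -14405\right) = - 6 \left(2312 + 14405\right) = \left(-6\right) 16717 = -100302$)
$\sqrt{-22265 + q} = \sqrt{-22265 - 100302} = \sqrt{-122567} = 73 i \sqrt{23}$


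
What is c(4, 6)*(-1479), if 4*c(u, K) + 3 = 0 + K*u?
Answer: -31059/4 ≈ -7764.8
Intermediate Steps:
c(u, K) = -3/4 + K*u/4 (c(u, K) = -3/4 + (0 + K*u)/4 = -3/4 + (K*u)/4 = -3/4 + K*u/4)
c(4, 6)*(-1479) = (-3/4 + (1/4)*6*4)*(-1479) = (-3/4 + 6)*(-1479) = (21/4)*(-1479) = -31059/4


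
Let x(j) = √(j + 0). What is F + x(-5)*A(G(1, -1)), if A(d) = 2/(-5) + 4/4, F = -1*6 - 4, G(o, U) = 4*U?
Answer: -10 + 3*I*√5/5 ≈ -10.0 + 1.3416*I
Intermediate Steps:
F = -10 (F = -6 - 4 = -10)
A(d) = ⅗ (A(d) = 2*(-⅕) + 4*(¼) = -⅖ + 1 = ⅗)
x(j) = √j
F + x(-5)*A(G(1, -1)) = -10 + √(-5)*(⅗) = -10 + (I*√5)*(⅗) = -10 + 3*I*√5/5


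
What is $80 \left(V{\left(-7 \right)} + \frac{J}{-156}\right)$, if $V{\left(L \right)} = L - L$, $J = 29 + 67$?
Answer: $- \frac{640}{13} \approx -49.231$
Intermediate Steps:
$J = 96$
$V{\left(L \right)} = 0$
$80 \left(V{\left(-7 \right)} + \frac{J}{-156}\right) = 80 \left(0 + \frac{96}{-156}\right) = 80 \left(0 + 96 \left(- \frac{1}{156}\right)\right) = 80 \left(0 - \frac{8}{13}\right) = 80 \left(- \frac{8}{13}\right) = - \frac{640}{13}$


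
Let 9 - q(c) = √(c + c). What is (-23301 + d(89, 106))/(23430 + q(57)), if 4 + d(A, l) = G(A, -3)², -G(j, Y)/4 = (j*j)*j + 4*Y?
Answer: 8874931716288261/26161267 + 378639520299*√114/26161267 ≈ 3.3939e+8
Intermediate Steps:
G(j, Y) = -16*Y - 4*j³ (G(j, Y) = -4*((j*j)*j + 4*Y) = -4*(j²*j + 4*Y) = -4*(j³ + 4*Y) = -16*Y - 4*j³)
d(A, l) = -4 + (48 - 4*A³)² (d(A, l) = -4 + (-16*(-3) - 4*A³)² = -4 + (48 - 4*A³)²)
q(c) = 9 - √2*√c (q(c) = 9 - √(c + c) = 9 - √(2*c) = 9 - √2*√c)
(-23301 + d(89, 106))/(23430 + q(57)) = (-23301 + (-4 + 16*(-12 + 89³)²))/(23430 + (9 - √2*√57)) = (-23301 + (-4 + 16*(-12 + 704969)²))/(23430 + (9 - √114)) = (-23301 + (-4 + 16*704957²))/(23439 - √114) = (-23301 + (-4 + 16*496964371849))/(23439 - √114) = (-23301 + (-4 + 7951429949584))/(23439 - √114) = (-23301 + 7951429949580)/(23439 - √114) = 7951429926279/(23439 - √114)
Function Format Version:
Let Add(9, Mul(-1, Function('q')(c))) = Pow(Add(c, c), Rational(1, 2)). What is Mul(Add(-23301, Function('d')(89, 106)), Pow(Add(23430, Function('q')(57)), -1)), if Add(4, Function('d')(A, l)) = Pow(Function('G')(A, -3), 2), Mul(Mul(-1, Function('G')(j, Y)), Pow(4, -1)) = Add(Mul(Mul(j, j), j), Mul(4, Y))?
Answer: Add(Rational(8874931716288261, 26161267), Mul(Rational(378639520299, 26161267), Pow(114, Rational(1, 2)))) ≈ 3.3939e+8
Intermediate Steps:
Function('G')(j, Y) = Add(Mul(-16, Y), Mul(-4, Pow(j, 3))) (Function('G')(j, Y) = Mul(-4, Add(Mul(Mul(j, j), j), Mul(4, Y))) = Mul(-4, Add(Mul(Pow(j, 2), j), Mul(4, Y))) = Mul(-4, Add(Pow(j, 3), Mul(4, Y))) = Add(Mul(-16, Y), Mul(-4, Pow(j, 3))))
Function('d')(A, l) = Add(-4, Pow(Add(48, Mul(-4, Pow(A, 3))), 2)) (Function('d')(A, l) = Add(-4, Pow(Add(Mul(-16, -3), Mul(-4, Pow(A, 3))), 2)) = Add(-4, Pow(Add(48, Mul(-4, Pow(A, 3))), 2)))
Function('q')(c) = Add(9, Mul(-1, Pow(2, Rational(1, 2)), Pow(c, Rational(1, 2)))) (Function('q')(c) = Add(9, Mul(-1, Pow(Add(c, c), Rational(1, 2)))) = Add(9, Mul(-1, Pow(Mul(2, c), Rational(1, 2)))) = Add(9, Mul(-1, Mul(Pow(2, Rational(1, 2)), Pow(c, Rational(1, 2))))) = Add(9, Mul(-1, Pow(2, Rational(1, 2)), Pow(c, Rational(1, 2)))))
Mul(Add(-23301, Function('d')(89, 106)), Pow(Add(23430, Function('q')(57)), -1)) = Mul(Add(-23301, Add(-4, Mul(16, Pow(Add(-12, Pow(89, 3)), 2)))), Pow(Add(23430, Add(9, Mul(-1, Pow(2, Rational(1, 2)), Pow(57, Rational(1, 2))))), -1)) = Mul(Add(-23301, Add(-4, Mul(16, Pow(Add(-12, 704969), 2)))), Pow(Add(23430, Add(9, Mul(-1, Pow(114, Rational(1, 2))))), -1)) = Mul(Add(-23301, Add(-4, Mul(16, Pow(704957, 2)))), Pow(Add(23439, Mul(-1, Pow(114, Rational(1, 2)))), -1)) = Mul(Add(-23301, Add(-4, Mul(16, 496964371849))), Pow(Add(23439, Mul(-1, Pow(114, Rational(1, 2)))), -1)) = Mul(Add(-23301, Add(-4, 7951429949584)), Pow(Add(23439, Mul(-1, Pow(114, Rational(1, 2)))), -1)) = Mul(Add(-23301, 7951429949580), Pow(Add(23439, Mul(-1, Pow(114, Rational(1, 2)))), -1)) = Mul(7951429926279, Pow(Add(23439, Mul(-1, Pow(114, Rational(1, 2)))), -1))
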